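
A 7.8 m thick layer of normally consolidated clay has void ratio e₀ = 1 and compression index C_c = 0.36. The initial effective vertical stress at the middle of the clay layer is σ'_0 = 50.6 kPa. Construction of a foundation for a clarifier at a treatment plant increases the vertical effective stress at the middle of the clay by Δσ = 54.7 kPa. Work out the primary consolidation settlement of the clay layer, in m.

Final effective stress: σ'_f = σ'_0 + Δσ = 50.6 + 54.7 = 105.3 kPa.
Normally consolidated clay, so the full stress increment lies on the virgin compression line:
S_c = C_c·H/(1+e₀)·log₁₀(σ'_f/σ'_0) = 0.36×7.8/(1+1)×log₁₀(105.3/50.6)
    = 1.404 × 0.31828 = 0.4469 m

S_c ≈ 0.447 m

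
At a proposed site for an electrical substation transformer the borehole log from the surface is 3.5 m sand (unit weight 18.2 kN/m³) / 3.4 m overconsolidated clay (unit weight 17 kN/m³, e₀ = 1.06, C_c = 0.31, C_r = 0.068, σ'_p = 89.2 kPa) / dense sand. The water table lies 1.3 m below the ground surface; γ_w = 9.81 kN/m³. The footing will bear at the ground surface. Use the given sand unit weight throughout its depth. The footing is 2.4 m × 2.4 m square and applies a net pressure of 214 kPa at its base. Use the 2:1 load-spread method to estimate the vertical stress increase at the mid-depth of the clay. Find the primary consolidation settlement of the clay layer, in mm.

S_c ≈ 16.1 mm

Mid-depth of clay below the ground surface: z = 3.5 + 3.4/2 = 5.2 m.
Total vertical stress at mid-clay: σ_v = 18.2×3.5 + 17×1.7 = 92.6 kPa.
Pore pressure: u = 9.81×(5.2 − 1.3) = 38.259 kPa.
Initial effective stress: σ'_0 = σ_v − u = 92.6 − 38.259 = 54.341 kPa.
Stress increase at mid-clay by the 2:1 spreading method:
Δσ = qBL/((B+z)(L+z)) = 214×2.4×2.4/((2.4+5.2)(2.4+5.2)) = 21.341 kPa
Final effective stress: σ'_f = 54.341 + 21.341 = 75.682 kPa.
σ'_f = 75.682 ≤ σ'_p = 89.2 kPa, so the clay remains overconsolidated and only the recompression index applies:
S_c = C_r·H/(1+e₀)·log₁₀(σ'_f/σ'_0) = 0.068×3.4/2.06×log₁₀(75.682/54.341)
    = 0.11223 × 0.14386 = 0.01615 m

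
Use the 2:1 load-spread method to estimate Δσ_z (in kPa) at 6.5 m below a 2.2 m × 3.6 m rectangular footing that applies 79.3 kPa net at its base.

Δσ_z ≈ 7.15 kPa

By the 2:1 method the load spreads at 1 horizontal : 2 vertical, so at depth z the loaded area has grown by z in each plan dimension:
Δσ = qBL/((B+z)(L+z)) = 79.3×2.2×3.6/((2.2+6.5)(3.6+6.5)) = 7.1476 kPa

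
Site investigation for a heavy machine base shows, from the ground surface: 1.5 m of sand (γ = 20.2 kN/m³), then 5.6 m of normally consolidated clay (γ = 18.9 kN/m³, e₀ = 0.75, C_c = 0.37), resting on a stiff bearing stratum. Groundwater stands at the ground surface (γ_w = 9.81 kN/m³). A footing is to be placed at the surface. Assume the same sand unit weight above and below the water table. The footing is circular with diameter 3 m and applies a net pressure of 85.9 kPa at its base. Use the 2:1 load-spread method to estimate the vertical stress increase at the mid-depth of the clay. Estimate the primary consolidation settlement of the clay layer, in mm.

Mid-depth of clay below the ground surface: z = 1.5 + 5.6/2 = 4.3 m.
Total vertical stress at mid-clay: σ_v = 20.2×1.5 + 18.9×2.8 = 83.22 kPa.
Pore pressure: u = 9.81×(4.3 − 0) = 42.183 kPa.
Initial effective stress: σ'_0 = σ_v − u = 83.22 − 42.183 = 41.037 kPa.
Stress increase at mid-clay by the 2:1 spreading method:
Δσ ≈ qD²/(D+z)² = 85.9×3²/(3+4.3)² = 14.507 kPa
Final effective stress: σ'_f = σ'_0 + Δσ = 41.037 + 14.507 = 55.544 kPa.
Normally consolidated clay, so the full stress increment lies on the virgin compression line:
S_c = C_c·H/(1+e₀)·log₁₀(σ'_f/σ'_0) = 0.37×5.6/(1+0.75)×log₁₀(55.544/41.037)
    = 1.184 × 0.13146 = 0.1556 m

S_c ≈ 156 mm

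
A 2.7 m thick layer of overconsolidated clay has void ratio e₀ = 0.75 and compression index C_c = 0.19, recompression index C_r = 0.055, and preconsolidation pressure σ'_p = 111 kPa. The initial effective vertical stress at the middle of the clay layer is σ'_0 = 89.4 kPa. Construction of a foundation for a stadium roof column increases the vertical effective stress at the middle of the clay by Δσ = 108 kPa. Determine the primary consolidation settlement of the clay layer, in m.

Final effective stress: σ'_f = 89.4 + 108 = 197.4 kPa.
σ'_f = 197.4 > σ'_p = 111 kPa, so the stress path crosses the preconsolidation pressure — recompression up to σ'_p, then virgin compression beyond:
S_c = H/(1+e₀)·[C_r·log₁₀(σ'_p/σ'_0) + C_c·log₁₀(σ'_f/σ'_p)]
    = 2.7/1.75 × [0.055×log₁₀(111/89.4) + 0.19×log₁₀(197.4/111)]
    = 1.5429 × [0.0051692 + 0.047505] = 0.08127 m

S_c ≈ 0.0813 m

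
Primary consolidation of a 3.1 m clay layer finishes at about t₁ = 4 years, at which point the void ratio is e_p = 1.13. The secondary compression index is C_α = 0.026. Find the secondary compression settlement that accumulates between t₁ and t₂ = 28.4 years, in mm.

Secondary compression: S_s = C_α·H/(1+e_p)·log₁₀(t₂/t₁)
S_s = 0.026×3.1/(1+1.13)×log₁₀(28.4/4)
    = 0.03784 × 0.8513 = 0.03221 m

S_s ≈ 32.2 mm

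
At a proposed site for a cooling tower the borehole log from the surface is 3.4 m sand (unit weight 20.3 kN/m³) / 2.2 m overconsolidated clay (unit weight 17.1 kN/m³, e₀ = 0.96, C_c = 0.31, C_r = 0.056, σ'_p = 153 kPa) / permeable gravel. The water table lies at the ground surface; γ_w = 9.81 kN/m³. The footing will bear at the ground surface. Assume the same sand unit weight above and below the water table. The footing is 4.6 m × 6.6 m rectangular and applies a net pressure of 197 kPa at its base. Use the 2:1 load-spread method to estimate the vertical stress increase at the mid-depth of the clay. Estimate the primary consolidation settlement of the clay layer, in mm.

S_c ≈ 23.4 mm

Mid-depth of clay below the ground surface: z = 3.4 + 2.2/2 = 4.5 m.
Total vertical stress at mid-clay: σ_v = 20.3×3.4 + 17.1×1.1 = 87.83 kPa.
Pore pressure: u = 9.81×(4.5 − 0) = 44.145 kPa.
Initial effective stress: σ'_0 = σ_v − u = 87.83 − 44.145 = 43.685 kPa.
Stress increase at mid-clay by the 2:1 spreading method:
Δσ = qBL/((B+z)(L+z)) = 197×4.6×6.6/((4.6+4.5)(6.6+4.5)) = 59.211 kPa
Final effective stress: σ'_f = 43.685 + 59.211 = 102.9 kPa.
σ'_f = 102.9 ≤ σ'_p = 153 kPa, so the clay remains overconsolidated and only the recompression index applies:
S_c = C_r·H/(1+e₀)·log₁₀(σ'_f/σ'_0) = 0.056×2.2/1.96×log₁₀(102.9/43.685)
    = 0.062854 × 0.37208 = 0.02339 m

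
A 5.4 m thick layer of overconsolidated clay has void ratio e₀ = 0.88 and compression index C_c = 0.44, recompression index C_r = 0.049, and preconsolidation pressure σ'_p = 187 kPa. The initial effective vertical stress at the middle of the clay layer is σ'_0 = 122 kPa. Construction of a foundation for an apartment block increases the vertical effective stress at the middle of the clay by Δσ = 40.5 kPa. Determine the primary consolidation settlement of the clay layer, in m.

Final effective stress: σ'_f = 122 + 40.5 = 162.5 kPa.
σ'_f = 162.5 ≤ σ'_p = 187 kPa, so the clay remains overconsolidated and only the recompression index applies:
S_c = C_r·H/(1+e₀)·log₁₀(σ'_f/σ'_0) = 0.049×5.4/1.88×log₁₀(162.5/122)
    = 0.14074 × 0.12449 = 0.01752 m

S_c ≈ 0.0175 m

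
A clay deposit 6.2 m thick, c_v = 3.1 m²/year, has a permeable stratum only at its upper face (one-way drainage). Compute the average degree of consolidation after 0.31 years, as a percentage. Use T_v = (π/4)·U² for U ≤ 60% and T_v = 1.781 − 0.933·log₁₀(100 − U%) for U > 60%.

Drainage path length: H_d = H = 6.2 m (single drainage).
T_v = c_v·t/H_d² = 3.1×0.31/6.2² = 0.025.
T_v = 0.025 corresponds to the U ≤ 60% branch:
U = √(4T_v/π) = 0.1784

U ≈ 17.8 %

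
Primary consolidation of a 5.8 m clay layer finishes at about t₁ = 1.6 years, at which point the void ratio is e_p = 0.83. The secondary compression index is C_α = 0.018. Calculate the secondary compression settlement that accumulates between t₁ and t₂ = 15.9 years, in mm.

Secondary compression: S_s = C_α·H/(1+e_p)·log₁₀(t₂/t₁)
S_s = 0.018×5.8/(1+0.83)×log₁₀(15.9/1.6)
    = 0.05705 × 0.9973 = 0.05689 m

S_s ≈ 56.9 mm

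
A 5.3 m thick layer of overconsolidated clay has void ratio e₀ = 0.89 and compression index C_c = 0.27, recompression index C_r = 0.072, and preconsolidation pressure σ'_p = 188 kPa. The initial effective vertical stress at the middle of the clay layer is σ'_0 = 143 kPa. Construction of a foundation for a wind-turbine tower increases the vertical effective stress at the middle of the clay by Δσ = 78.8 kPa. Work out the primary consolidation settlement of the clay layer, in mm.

Final effective stress: σ'_f = 143 + 78.8 = 221.8 kPa.
σ'_f = 221.8 > σ'_p = 188 kPa, so the stress path crosses the preconsolidation pressure — recompression up to σ'_p, then virgin compression beyond:
S_c = H/(1+e₀)·[C_r·log₁₀(σ'_p/σ'_0) + C_c·log₁₀(σ'_f/σ'_p)]
    = 5.3/1.89 × [0.072×log₁₀(188/143) + 0.27×log₁₀(221.8/188)]
    = 2.8042 × [0.0085552 + 0.019387] = 0.07836 m

S_c ≈ 78.4 mm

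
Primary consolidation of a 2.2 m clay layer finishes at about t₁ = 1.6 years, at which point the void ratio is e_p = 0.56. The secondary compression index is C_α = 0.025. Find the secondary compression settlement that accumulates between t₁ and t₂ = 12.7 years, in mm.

Secondary compression: S_s = C_α·H/(1+e_p)·log₁₀(t₂/t₁)
S_s = 0.025×2.2/(1+0.56)×log₁₀(12.7/1.6)
    = 0.03526 × 0.8997 = 0.03172 m

S_s ≈ 31.7 mm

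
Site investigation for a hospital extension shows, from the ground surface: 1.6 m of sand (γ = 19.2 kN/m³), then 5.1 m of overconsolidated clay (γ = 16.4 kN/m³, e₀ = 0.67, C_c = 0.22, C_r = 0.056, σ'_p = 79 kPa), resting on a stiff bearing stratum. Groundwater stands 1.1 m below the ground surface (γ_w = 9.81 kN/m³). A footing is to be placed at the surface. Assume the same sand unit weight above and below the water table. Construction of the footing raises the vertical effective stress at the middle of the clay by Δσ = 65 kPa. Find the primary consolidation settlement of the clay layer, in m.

Mid-depth of clay below the ground surface: z = 1.6 + 5.1/2 = 4.15 m.
Total vertical stress at mid-clay: σ_v = 19.2×1.6 + 16.4×2.55 = 72.54 kPa.
Pore pressure: u = 9.81×(4.15 − 1.1) = 29.921 kPa.
Initial effective stress: σ'_0 = σ_v − u = 72.54 − 29.921 = 42.619 kPa.
Final effective stress: σ'_f = 42.619 + 65 = 107.62 kPa.
σ'_f = 107.62 > σ'_p = 79 kPa, so the stress path crosses the preconsolidation pressure — recompression up to σ'_p, then virgin compression beyond:
S_c = H/(1+e₀)·[C_r·log₁₀(σ'_p/σ'_0) + C_c·log₁₀(σ'_f/σ'_p)]
    = 5.1/1.67 × [0.056×log₁₀(79/42.619) + 0.22×log₁₀(107.62/79)]
    = 3.0539 × [0.015009 + 0.029538] = 0.136 m

S_c ≈ 0.136 m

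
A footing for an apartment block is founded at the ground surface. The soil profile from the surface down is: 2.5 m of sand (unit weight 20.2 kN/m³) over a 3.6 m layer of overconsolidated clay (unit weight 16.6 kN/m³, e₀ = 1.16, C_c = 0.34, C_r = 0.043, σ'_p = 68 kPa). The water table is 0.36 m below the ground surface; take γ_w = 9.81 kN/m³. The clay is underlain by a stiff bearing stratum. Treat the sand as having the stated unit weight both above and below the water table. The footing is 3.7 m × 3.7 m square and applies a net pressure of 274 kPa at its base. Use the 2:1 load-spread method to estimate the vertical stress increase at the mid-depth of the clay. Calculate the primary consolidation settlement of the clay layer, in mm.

Mid-depth of clay below the ground surface: z = 2.5 + 3.6/2 = 4.3 m.
Total vertical stress at mid-clay: σ_v = 20.2×2.5 + 16.6×1.8 = 80.38 kPa.
Pore pressure: u = 9.81×(4.3 − 0.36) = 38.651 kPa.
Initial effective stress: σ'_0 = σ_v − u = 80.38 − 38.651 = 41.729 kPa.
Stress increase at mid-clay by the 2:1 spreading method:
Δσ = qBL/((B+z)(L+z)) = 274×3.7×3.7/((3.7+4.3)(3.7+4.3)) = 58.61 kPa
Final effective stress: σ'_f = 41.729 + 58.61 = 100.34 kPa.
σ'_f = 100.34 > σ'_p = 68 kPa, so the stress path crosses the preconsolidation pressure — recompression up to σ'_p, then virgin compression beyond:
S_c = H/(1+e₀)·[C_r·log₁₀(σ'_p/σ'_0) + C_c·log₁₀(σ'_f/σ'_p)]
    = 3.6/2.16 × [0.043×log₁₀(68/41.729) + 0.34×log₁₀(100.34/68)]
    = 1.6667 × [0.0091191 + 0.057448] = 0.1109 m

S_c ≈ 111 mm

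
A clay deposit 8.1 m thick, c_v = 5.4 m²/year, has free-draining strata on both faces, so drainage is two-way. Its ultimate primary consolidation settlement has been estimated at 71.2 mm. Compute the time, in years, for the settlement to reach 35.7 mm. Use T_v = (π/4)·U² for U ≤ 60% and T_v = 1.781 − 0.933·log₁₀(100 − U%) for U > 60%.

t ≈ 0.6 years

Drainage path length: H_d = H/2 = 4.05 m (double drainage).
U = S(t)/S_ult = 35.7/71.2 = 0.5014.
U ≤ 60%: T_v = (π/4)·U² = (π/4)×0.5014² = 0.19745.
t = T_v·H_d²/c_v = 0.19745×4.05²/5.4 = 0.5998 years.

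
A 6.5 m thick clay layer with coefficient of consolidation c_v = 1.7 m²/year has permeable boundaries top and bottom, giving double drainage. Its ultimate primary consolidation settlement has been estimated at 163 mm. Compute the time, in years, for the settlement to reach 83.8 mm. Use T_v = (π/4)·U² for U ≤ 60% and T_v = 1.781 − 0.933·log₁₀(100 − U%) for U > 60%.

Drainage path length: H_d = H/2 = 3.25 m (double drainage).
U = S(t)/S_ult = 83.8/163 = 0.5141.
U ≤ 60%: T_v = (π/4)·U² = (π/4)×0.51411² = 0.20759.
t = T_v·H_d²/c_v = 0.20759×3.25²/1.7 = 1.29 years.

t ≈ 1.29 years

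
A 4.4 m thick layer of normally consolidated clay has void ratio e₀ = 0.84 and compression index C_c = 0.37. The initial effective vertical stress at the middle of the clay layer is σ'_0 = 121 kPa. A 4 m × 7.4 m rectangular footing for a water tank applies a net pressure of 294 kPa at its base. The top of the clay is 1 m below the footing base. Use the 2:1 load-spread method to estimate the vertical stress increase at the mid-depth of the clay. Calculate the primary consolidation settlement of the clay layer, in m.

S_c ≈ 0.255 m

Mid-depth of clay below the footing base: z = 1 + 4.4/2 = 3.2 m.
Stress increase at mid-clay by the 2:1 spreading method:
Δσ = qBL/((B+z)(L+z)) = 294×4×7.4/((4+3.2)(7.4+3.2)) = 114.03 kPa
Final effective stress: σ'_f = σ'_0 + Δσ = 121 + 114.03 = 235.03 kPa.
Normally consolidated clay, so the full stress increment lies on the virgin compression line:
S_c = C_c·H/(1+e₀)·log₁₀(σ'_f/σ'_0) = 0.37×4.4/(1+0.84)×log₁₀(235.03/121)
    = 0.88478 × 0.28834 = 0.2551 m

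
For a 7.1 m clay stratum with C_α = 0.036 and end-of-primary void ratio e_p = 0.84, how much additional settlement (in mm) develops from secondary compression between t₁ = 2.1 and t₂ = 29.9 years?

Secondary compression: S_s = C_α·H/(1+e_p)·log₁₀(t₂/t₁)
S_s = 0.036×7.1/(1+0.84)×log₁₀(29.9/2.1)
    = 0.1389 × 1.153 = 0.1602 m

S_s ≈ 160 mm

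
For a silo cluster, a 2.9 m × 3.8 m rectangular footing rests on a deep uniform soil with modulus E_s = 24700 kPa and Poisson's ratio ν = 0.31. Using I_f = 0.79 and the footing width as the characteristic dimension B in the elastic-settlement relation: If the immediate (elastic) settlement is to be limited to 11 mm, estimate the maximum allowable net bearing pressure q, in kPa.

q ≈ 131 kPa

S_e = q·B·(1−ν²)/E_s · I_f  ⇒  q = S_e·E_s / (B·(1−ν²)·I_f).
q = 0.011 × 24700 / (2.9 × 0.9039 × 0.79) = 131.2 kPa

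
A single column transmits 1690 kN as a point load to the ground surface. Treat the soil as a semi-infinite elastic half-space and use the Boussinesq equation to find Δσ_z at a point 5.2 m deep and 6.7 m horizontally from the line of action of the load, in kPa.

Δσ_z ≈ 2.59 kPa

Boussinesq vertical stress below a point load on an elastic half-space:
Δσ_z = 3P/(2πz²) · [1 + (r/z)²]^(−5/2)
r/z = 6.7/5.2 = 1.2885; [1+(r/z)²]^(−5/2) = 0.086645.
Δσ_z = 3×1690/(2π×5.2²) × 0.086645 = 29.842 × 0.086645 = 2.586 kPa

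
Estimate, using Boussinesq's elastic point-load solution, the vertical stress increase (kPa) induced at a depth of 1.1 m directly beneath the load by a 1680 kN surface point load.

Δσ_z ≈ 663 kPa

Boussinesq vertical stress below a point load on an elastic half-space:
Δσ_z = 3P/(2πz²) · [1 + (r/z)²]^(−5/2)
r/z = 0/1.1 = 0; [1+(r/z)²]^(−5/2) = 1.
Δσ_z = 3×1680/(2π×1.1²) × 1 = 662.93 × 1 = 662.9 kPa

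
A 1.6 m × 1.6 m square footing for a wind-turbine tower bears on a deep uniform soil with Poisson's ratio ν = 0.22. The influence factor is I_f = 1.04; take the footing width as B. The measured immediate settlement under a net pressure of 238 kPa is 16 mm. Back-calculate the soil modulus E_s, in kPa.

S_e = q·B·(1−ν²)/E_s · I_f  ⇒  E_s = q·B·(1−ν²)·I_f / S_e.
E_s = 238 × 1.6 × 0.9516 × 1.04 / 0.016 = 23550 kPa

E_s ≈ 23600 kPa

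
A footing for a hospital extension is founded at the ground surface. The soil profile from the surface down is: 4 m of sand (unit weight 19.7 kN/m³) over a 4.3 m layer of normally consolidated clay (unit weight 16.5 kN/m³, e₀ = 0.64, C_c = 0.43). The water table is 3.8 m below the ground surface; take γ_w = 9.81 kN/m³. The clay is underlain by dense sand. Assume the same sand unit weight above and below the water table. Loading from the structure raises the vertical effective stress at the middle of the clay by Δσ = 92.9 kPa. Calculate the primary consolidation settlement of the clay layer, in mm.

S_c ≈ 344 mm

Mid-depth of clay below the ground surface: z = 4 + 4.3/2 = 6.15 m.
Total vertical stress at mid-clay: σ_v = 19.7×4 + 16.5×2.15 = 114.28 kPa.
Pore pressure: u = 9.81×(6.15 − 3.8) = 23.054 kPa.
Initial effective stress: σ'_0 = σ_v − u = 114.28 − 23.054 = 91.226 kPa.
Final effective stress: σ'_f = σ'_0 + Δσ = 91.226 + 92.9 = 184.13 kPa.
Normally consolidated clay, so the full stress increment lies on the virgin compression line:
S_c = C_c·H/(1+e₀)·log₁₀(σ'_f/σ'_0) = 0.43×4.3/(1+0.64)×log₁₀(184.13/91.226)
    = 1.1274 × 0.30501 = 0.3439 m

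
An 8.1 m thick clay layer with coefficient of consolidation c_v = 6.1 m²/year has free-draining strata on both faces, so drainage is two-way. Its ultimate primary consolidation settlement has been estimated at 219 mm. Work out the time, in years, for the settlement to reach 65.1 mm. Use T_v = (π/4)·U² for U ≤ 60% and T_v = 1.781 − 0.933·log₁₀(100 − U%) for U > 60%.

t ≈ 0.187 years

Drainage path length: H_d = H/2 = 4.05 m (double drainage).
U = S(t)/S_ult = 65.1/219 = 0.2973.
U ≤ 60%: T_v = (π/4)·U² = (π/4)×0.29726² = 0.069401.
t = T_v·H_d²/c_v = 0.069401×4.05²/6.1 = 0.1866 years.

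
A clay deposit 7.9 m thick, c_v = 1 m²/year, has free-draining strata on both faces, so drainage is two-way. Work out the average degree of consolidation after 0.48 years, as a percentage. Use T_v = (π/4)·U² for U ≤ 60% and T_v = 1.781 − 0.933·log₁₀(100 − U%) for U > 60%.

U ≈ 19.8 %

Drainage path length: H_d = H/2 = 3.95 m (double drainage).
T_v = c_v·t/H_d² = 1×0.48/3.95² = 0.030764.
T_v = 0.030764 corresponds to the U ≤ 60% branch:
U = √(4T_v/π) = 0.1979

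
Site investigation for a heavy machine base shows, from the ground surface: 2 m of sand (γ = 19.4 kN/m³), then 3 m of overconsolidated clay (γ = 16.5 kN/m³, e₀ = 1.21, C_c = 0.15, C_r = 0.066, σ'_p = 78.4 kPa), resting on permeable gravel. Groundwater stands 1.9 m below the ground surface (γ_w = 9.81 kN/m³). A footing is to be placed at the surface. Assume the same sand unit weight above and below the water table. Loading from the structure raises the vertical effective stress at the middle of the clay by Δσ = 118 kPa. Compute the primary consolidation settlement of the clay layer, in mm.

S_c ≈ 85.5 mm

Mid-depth of clay below the ground surface: z = 2 + 3/2 = 3.5 m.
Total vertical stress at mid-clay: σ_v = 19.4×2 + 16.5×1.5 = 63.55 kPa.
Pore pressure: u = 9.81×(3.5 − 1.9) = 15.696 kPa.
Initial effective stress: σ'_0 = σ_v − u = 63.55 − 15.696 = 47.854 kPa.
Final effective stress: σ'_f = 47.854 + 118 = 165.85 kPa.
σ'_f = 165.85 > σ'_p = 78.4 kPa, so the stress path crosses the preconsolidation pressure — recompression up to σ'_p, then virgin compression beyond:
S_c = H/(1+e₀)·[C_r·log₁₀(σ'_p/σ'_0) + C_c·log₁₀(σ'_f/σ'_p)]
    = 3/2.21 × [0.066×log₁₀(78.4/47.854) + 0.15×log₁₀(165.85/78.4)]
    = 1.3575 × [0.01415 + 0.04881] = 0.08547 m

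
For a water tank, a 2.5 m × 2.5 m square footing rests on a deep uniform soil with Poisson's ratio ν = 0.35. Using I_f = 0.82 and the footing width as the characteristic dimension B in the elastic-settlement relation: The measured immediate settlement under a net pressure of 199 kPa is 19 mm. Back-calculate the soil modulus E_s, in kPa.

E_s ≈ 18800 kPa

S_e = q·B·(1−ν²)/E_s · I_f  ⇒  E_s = q·B·(1−ν²)·I_f / S_e.
E_s = 199 × 2.5 × 0.8775 × 0.82 / 0.019 = 18840 kPa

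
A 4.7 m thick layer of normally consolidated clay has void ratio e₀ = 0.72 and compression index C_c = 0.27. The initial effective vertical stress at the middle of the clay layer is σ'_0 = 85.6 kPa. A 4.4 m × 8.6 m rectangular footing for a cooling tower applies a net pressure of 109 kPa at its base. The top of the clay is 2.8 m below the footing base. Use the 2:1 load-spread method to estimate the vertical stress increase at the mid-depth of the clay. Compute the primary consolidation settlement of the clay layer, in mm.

S_c ≈ 100 mm

Mid-depth of clay below the footing base: z = 2.8 + 4.7/2 = 5.15 m.
Stress increase at mid-clay by the 2:1 spreading method:
Δσ = qBL/((B+z)(L+z)) = 109×4.4×8.6/((4.4+5.15)(8.6+5.15)) = 31.41 kPa
Final effective stress: σ'_f = σ'_0 + Δσ = 85.6 + 31.41 = 117.01 kPa.
Normally consolidated clay, so the full stress increment lies on the virgin compression line:
S_c = C_c·H/(1+e₀)·log₁₀(σ'_f/σ'_0) = 0.27×4.7/(1+0.72)×log₁₀(117.01/85.6)
    = 0.73779 × 0.13575 = 0.1002 m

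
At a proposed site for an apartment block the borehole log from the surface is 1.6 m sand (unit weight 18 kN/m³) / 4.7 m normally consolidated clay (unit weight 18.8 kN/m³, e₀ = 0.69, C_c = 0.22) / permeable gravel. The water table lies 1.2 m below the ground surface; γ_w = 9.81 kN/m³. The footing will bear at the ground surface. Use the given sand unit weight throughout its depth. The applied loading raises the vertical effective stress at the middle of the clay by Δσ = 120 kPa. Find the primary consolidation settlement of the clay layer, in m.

S_c ≈ 0.341 m

Mid-depth of clay below the ground surface: z = 1.6 + 4.7/2 = 3.95 m.
Total vertical stress at mid-clay: σ_v = 18×1.6 + 18.8×2.35 = 72.98 kPa.
Pore pressure: u = 9.81×(3.95 − 1.2) = 26.978 kPa.
Initial effective stress: σ'_0 = σ_v − u = 72.98 − 26.978 = 46.002 kPa.
Final effective stress: σ'_f = σ'_0 + Δσ = 46.002 + 120 = 166 kPa.
Normally consolidated clay, so the full stress increment lies on the virgin compression line:
S_c = C_c·H/(1+e₀)·log₁₀(σ'_f/σ'_0) = 0.22×4.7/(1+0.69)×log₁₀(166/46.002)
    = 0.61183 × 0.55733 = 0.341 m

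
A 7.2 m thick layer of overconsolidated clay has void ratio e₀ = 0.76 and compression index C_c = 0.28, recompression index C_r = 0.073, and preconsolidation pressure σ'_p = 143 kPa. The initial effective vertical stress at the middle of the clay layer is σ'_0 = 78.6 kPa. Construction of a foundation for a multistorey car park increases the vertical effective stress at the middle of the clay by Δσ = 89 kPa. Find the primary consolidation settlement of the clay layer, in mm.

S_c ≈ 157 mm

Final effective stress: σ'_f = 78.6 + 89 = 167.6 kPa.
σ'_f = 167.6 > σ'_p = 143 kPa, so the stress path crosses the preconsolidation pressure — recompression up to σ'_p, then virgin compression beyond:
S_c = H/(1+e₀)·[C_r·log₁₀(σ'_p/σ'_0) + C_c·log₁₀(σ'_f/σ'_p)]
    = 7.2/1.76 × [0.073×log₁₀(143/78.6) + 0.28×log₁₀(167.6/143)]
    = 4.0909 × [0.018974 + 0.019303] = 0.1566 m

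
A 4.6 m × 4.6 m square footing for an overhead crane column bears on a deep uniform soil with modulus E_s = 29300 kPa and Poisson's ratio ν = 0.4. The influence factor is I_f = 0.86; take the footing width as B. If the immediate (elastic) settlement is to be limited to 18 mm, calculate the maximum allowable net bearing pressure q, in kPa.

q ≈ 159 kPa

S_e = q·B·(1−ν²)/E_s · I_f  ⇒  q = S_e·E_s / (B·(1−ν²)·I_f).
q = 0.018 × 29300 / (4.6 × 0.84 × 0.86) = 158.7 kPa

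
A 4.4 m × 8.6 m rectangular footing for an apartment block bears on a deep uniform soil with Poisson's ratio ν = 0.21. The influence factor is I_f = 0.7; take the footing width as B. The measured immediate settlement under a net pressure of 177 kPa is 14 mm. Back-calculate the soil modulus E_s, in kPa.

S_e = q·B·(1−ν²)/E_s · I_f  ⇒  E_s = q·B·(1−ν²)·I_f / S_e.
E_s = 177 × 4.4 × 0.9559 × 0.7 / 0.014 = 37220 kPa

E_s ≈ 37200 kPa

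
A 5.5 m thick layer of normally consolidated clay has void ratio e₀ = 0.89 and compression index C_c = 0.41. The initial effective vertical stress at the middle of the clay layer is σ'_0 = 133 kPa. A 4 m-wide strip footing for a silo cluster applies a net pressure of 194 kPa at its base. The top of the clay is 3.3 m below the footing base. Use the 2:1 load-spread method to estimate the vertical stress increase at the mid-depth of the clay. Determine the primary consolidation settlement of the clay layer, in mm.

S_c ≈ 237 mm

Mid-depth of clay below the footing base: z = 3.3 + 5.5/2 = 6.05 m.
Stress increase at mid-clay by the 2:1 spreading method:
Δσ = qB/(B+z) = 194×4/(4+6.05) = 77.214 kPa
Final effective stress: σ'_f = σ'_0 + Δσ = 133 + 77.214 = 210.21 kPa.
Normally consolidated clay, so the full stress increment lies on the virgin compression line:
S_c = C_c·H/(1+e₀)·log₁₀(σ'_f/σ'_0) = 0.41×5.5/(1+0.89)×log₁₀(210.21/133)
    = 1.1931 × 0.1988 = 0.2372 m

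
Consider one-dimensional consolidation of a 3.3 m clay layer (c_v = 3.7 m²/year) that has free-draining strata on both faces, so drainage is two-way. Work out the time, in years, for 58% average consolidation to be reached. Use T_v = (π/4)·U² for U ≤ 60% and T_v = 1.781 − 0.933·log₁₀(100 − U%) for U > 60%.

Drainage path length: H_d = H/2 = 1.65 m (double drainage).
U ≤ 60%: T_v = (π/4)·U² = (π/4)×0.58² = 0.26421.
t = T_v·H_d²/c_v = 0.26421×1.65²/3.7 = 0.1944 years.

t ≈ 0.194 years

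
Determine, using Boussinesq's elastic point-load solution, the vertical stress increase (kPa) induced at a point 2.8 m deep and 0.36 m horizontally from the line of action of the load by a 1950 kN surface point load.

Boussinesq vertical stress below a point load on an elastic half-space:
Δσ_z = 3P/(2πz²) · [1 + (r/z)²]^(−5/2)
r/z = 0.36/2.8 = 0.12857; [1+(r/z)²]^(−5/2) = 0.95984.
Δσ_z = 3×1950/(2π×2.8²) × 0.95984 = 118.76 × 0.95984 = 114 kPa

Δσ_z ≈ 114 kPa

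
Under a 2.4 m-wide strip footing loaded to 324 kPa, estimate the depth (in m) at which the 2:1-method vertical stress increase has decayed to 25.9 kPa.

2:1 spreading — at depth z the loaded area has grown by z in each plan dimension:
qB/(B+z) = Δσ_z ⇒ z = qB/Δσ_z − B = 324×2.4/25.9 − 2.4 = 27.62 m

z ≈ 27.6 m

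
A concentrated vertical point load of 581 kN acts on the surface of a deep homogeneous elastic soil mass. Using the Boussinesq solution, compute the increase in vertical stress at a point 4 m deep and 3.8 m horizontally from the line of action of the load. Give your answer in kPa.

Δσ_z ≈ 3.47 kPa

Boussinesq vertical stress below a point load on an elastic half-space:
Δσ_z = 3P/(2πz²) · [1 + (r/z)²]^(−5/2)
r/z = 3.8/4 = 0.95; [1+(r/z)²]^(−5/2) = 0.2003.
Δσ_z = 3×581/(2π×4²) × 0.2003 = 17.338 × 0.2003 = 3.473 kPa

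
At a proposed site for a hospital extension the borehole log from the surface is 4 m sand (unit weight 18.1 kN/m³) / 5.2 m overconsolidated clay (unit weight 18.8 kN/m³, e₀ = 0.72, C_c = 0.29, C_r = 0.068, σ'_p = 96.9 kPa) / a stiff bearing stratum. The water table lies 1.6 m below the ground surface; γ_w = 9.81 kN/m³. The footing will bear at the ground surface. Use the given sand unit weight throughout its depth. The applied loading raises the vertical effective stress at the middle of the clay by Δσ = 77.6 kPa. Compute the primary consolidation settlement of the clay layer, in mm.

Mid-depth of clay below the ground surface: z = 4 + 5.2/2 = 6.6 m.
Total vertical stress at mid-clay: σ_v = 18.1×4 + 18.8×2.6 = 121.28 kPa.
Pore pressure: u = 9.81×(6.6 − 1.6) = 49.05 kPa.
Initial effective stress: σ'_0 = σ_v − u = 121.28 − 49.05 = 72.23 kPa.
Final effective stress: σ'_f = 72.23 + 77.6 = 149.83 kPa.
σ'_f = 149.83 > σ'_p = 96.9 kPa, so the stress path crosses the preconsolidation pressure — recompression up to σ'_p, then virgin compression beyond:
S_c = H/(1+e₀)·[C_r·log₁₀(σ'_p/σ'_0) + C_c·log₁₀(σ'_f/σ'_p)]
    = 5.2/1.72 × [0.068×log₁₀(96.9/72.23) + 0.29×log₁₀(149.83/96.9)]
    = 3.0233 × [0.0086772 + 0.05489] = 0.1922 m

S_c ≈ 192 mm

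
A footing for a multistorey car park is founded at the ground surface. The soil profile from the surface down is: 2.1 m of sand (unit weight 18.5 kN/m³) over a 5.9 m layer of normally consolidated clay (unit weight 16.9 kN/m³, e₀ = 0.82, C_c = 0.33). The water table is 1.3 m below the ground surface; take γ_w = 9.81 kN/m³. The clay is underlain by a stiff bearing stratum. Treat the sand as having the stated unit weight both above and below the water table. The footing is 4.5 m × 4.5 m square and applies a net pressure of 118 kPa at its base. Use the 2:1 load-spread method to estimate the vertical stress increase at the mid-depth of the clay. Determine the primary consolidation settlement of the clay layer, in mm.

Mid-depth of clay below the ground surface: z = 2.1 + 5.9/2 = 5.05 m.
Total vertical stress at mid-clay: σ_v = 18.5×2.1 + 16.9×2.95 = 88.705 kPa.
Pore pressure: u = 9.81×(5.05 − 1.3) = 36.788 kPa.
Initial effective stress: σ'_0 = σ_v − u = 88.705 − 36.788 = 51.917 kPa.
Stress increase at mid-clay by the 2:1 spreading method:
Δσ = qBL/((B+z)(L+z)) = 118×4.5×4.5/((4.5+5.05)(4.5+5.05)) = 26.2 kPa
Final effective stress: σ'_f = σ'_0 + Δσ = 51.917 + 26.2 = 78.117 kPa.
Normally consolidated clay, so the full stress increment lies on the virgin compression line:
S_c = C_c·H/(1+e₀)·log₁₀(σ'_f/σ'_0) = 0.33×5.9/(1+0.82)×log₁₀(78.117/51.917)
    = 1.0698 × 0.17744 = 0.1898 m

S_c ≈ 190 mm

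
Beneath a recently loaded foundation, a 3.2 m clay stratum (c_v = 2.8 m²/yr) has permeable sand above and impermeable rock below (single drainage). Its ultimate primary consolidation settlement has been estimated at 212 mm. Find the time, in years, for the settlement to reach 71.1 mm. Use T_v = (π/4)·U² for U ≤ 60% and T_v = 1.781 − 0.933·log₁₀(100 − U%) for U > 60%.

Drainage path length: H_d = H = 3.2 m (single drainage).
U = S(t)/S_ult = 71.1/212 = 0.3354.
U ≤ 60%: T_v = (π/4)·U² = (π/4)×0.33538² = 0.08834.
t = T_v·H_d²/c_v = 0.08834×3.2²/2.8 = 0.3231 years.

t ≈ 0.323 years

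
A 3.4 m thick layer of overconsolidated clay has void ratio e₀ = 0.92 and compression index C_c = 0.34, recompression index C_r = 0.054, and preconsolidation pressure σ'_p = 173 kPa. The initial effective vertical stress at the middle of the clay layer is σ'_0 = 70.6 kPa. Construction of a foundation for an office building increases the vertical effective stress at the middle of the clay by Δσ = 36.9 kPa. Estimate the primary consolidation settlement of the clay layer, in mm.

Final effective stress: σ'_f = 70.6 + 36.9 = 107.5 kPa.
σ'_f = 107.5 ≤ σ'_p = 173 kPa, so the clay remains overconsolidated and only the recompression index applies:
S_c = C_r·H/(1+e₀)·log₁₀(σ'_f/σ'_0) = 0.054×3.4/1.92×log₁₀(107.5/70.6)
    = 0.095623 × 0.1826 = 0.01746 m

S_c ≈ 17.5 mm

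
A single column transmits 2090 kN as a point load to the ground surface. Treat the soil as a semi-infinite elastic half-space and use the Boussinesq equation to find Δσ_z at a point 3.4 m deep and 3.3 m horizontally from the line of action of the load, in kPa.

Boussinesq vertical stress below a point load on an elastic half-space:
Δσ_z = 3P/(2πz²) · [1 + (r/z)²]^(−5/2)
r/z = 3.3/3.4 = 0.97059; [1+(r/z)²]^(−5/2) = 0.19026.
Δσ_z = 3×2090/(2π×3.4²) × 0.19026 = 86.324 × 0.19026 = 16.42 kPa

Δσ_z ≈ 16.4 kPa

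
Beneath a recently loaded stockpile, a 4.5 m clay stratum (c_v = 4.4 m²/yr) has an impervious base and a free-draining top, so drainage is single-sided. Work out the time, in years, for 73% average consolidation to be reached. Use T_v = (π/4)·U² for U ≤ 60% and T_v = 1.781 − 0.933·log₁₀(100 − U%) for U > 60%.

t ≈ 2.05 years

Drainage path length: H_d = H = 4.5 m (single drainage).
U > 60%: T_v = 1.781 − 0.933·log₁₀(100 − 73) = 0.44554.
t = T_v·H_d²/c_v = 0.44554×4.5²/4.4 = 2.05 years.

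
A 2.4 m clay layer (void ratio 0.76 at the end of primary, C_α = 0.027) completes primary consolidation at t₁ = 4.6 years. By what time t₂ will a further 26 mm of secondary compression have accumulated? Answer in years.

t₂ ≈ 23.4 years

S_s = C_α·H/(1+e_p)·log₁₀(t₂/t₁) ⇒ log₁₀(t₂/t₁) = S_s·(1+e_p)/(C_α·H).
log₁₀(t₂/t₁) = 0.026 × (1+0.76) / (0.027×2.4) = 0.7062
t₂ = t₁ × 10^0.7062 = 4.6 × 5.084 = 23.38 years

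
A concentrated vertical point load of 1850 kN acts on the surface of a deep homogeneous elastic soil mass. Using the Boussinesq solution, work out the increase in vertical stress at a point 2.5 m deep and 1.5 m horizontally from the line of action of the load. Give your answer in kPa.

Δσ_z ≈ 65.5 kPa

Boussinesq vertical stress below a point load on an elastic half-space:
Δσ_z = 3P/(2πz²) · [1 + (r/z)²]^(−5/2)
r/z = 1.5/2.5 = 0.6; [1+(r/z)²]^(−5/2) = 0.46361.
Δσ_z = 3×1850/(2π×2.5²) × 0.46361 = 141.33 × 0.46361 = 65.52 kPa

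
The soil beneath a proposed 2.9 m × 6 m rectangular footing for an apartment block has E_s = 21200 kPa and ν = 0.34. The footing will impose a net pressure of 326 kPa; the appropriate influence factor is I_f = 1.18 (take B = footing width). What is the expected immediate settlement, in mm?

Immediate (elastic) settlement: S_e = q·B·(1−ν²)/E_s · I_f.
S_e = 326 × 2.9 × (1 − 0.34²) / 21200 × 1.18
    = 326 × 2.9 × 0.8844 / 21200 × 1.18
    = 0.04654 m = 46.54 mm

S_e ≈ 46.5 mm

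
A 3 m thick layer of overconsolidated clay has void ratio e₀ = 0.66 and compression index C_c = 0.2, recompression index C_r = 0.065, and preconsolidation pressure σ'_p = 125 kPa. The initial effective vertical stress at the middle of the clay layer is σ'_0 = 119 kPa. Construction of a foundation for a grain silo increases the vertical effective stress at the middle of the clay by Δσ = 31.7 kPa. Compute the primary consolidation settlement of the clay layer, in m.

Final effective stress: σ'_f = 119 + 31.7 = 150.7 kPa.
σ'_f = 150.7 > σ'_p = 125 kPa, so the stress path crosses the preconsolidation pressure — recompression up to σ'_p, then virgin compression beyond:
S_c = H/(1+e₀)·[C_r·log₁₀(σ'_p/σ'_0) + C_c·log₁₀(σ'_f/σ'_p)]
    = 3/1.66 × [0.065×log₁₀(125/119) + 0.2×log₁₀(150.7/125)]
    = 1.8072 × [0.0013886 + 0.016241] = 0.03186 m

S_c ≈ 0.0319 m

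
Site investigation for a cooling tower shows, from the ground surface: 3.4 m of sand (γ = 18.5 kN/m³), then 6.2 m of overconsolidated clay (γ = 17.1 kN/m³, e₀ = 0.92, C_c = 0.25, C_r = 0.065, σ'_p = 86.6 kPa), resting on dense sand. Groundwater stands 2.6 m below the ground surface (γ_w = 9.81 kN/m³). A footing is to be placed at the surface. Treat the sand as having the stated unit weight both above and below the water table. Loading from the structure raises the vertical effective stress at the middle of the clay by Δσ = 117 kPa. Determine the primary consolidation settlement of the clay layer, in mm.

S_c ≈ 294 mm

Mid-depth of clay below the ground surface: z = 3.4 + 6.2/2 = 6.5 m.
Total vertical stress at mid-clay: σ_v = 18.5×3.4 + 17.1×3.1 = 115.91 kPa.
Pore pressure: u = 9.81×(6.5 − 2.6) = 38.259 kPa.
Initial effective stress: σ'_0 = σ_v − u = 115.91 − 38.259 = 77.651 kPa.
Final effective stress: σ'_f = 77.651 + 117 = 194.65 kPa.
σ'_f = 194.65 > σ'_p = 86.6 kPa, so the stress path crosses the preconsolidation pressure — recompression up to σ'_p, then virgin compression beyond:
S_c = H/(1+e₀)·[C_r·log₁₀(σ'_p/σ'_0) + C_c·log₁₀(σ'_f/σ'_p)]
    = 6.2/1.92 × [0.065×log₁₀(86.6/77.651) + 0.25×log₁₀(194.65/86.6)]
    = 3.2292 × [0.0030791 + 0.087934] = 0.2939 m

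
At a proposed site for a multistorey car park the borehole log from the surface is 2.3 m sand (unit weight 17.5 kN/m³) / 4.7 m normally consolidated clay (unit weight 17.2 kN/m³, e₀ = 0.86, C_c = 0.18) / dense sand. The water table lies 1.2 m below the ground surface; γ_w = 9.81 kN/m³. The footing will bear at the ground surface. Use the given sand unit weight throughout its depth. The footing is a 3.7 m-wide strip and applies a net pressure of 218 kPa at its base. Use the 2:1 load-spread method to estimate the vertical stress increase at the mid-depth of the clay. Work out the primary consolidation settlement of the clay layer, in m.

Mid-depth of clay below the ground surface: z = 2.3 + 4.7/2 = 4.65 m.
Total vertical stress at mid-clay: σ_v = 17.5×2.3 + 17.2×2.35 = 80.67 kPa.
Pore pressure: u = 9.81×(4.65 − 1.2) = 33.845 kPa.
Initial effective stress: σ'_0 = σ_v − u = 80.67 − 33.845 = 46.825 kPa.
Stress increase at mid-clay by the 2:1 spreading method:
Δσ = qB/(B+z) = 218×3.7/(3.7+4.65) = 96.599 kPa
Final effective stress: σ'_f = σ'_0 + Δσ = 46.825 + 96.599 = 143.42 kPa.
Normally consolidated clay, so the full stress increment lies on the virgin compression line:
S_c = C_c·H/(1+e₀)·log₁₀(σ'_f/σ'_0) = 0.18×4.7/(1+0.86)×log₁₀(143.42/46.825)
    = 0.45484 × 0.48613 = 0.2211 m

S_c ≈ 0.221 m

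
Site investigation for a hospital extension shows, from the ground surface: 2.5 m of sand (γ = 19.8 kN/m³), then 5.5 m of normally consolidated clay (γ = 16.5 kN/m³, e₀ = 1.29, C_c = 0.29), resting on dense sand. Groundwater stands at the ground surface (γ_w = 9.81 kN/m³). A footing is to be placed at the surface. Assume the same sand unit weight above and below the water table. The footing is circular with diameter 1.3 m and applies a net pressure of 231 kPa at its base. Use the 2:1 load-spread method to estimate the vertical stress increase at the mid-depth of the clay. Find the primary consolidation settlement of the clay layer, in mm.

Mid-depth of clay below the ground surface: z = 2.5 + 5.5/2 = 5.25 m.
Total vertical stress at mid-clay: σ_v = 19.8×2.5 + 16.5×2.75 = 94.875 kPa.
Pore pressure: u = 9.81×(5.25 − 0) = 51.503 kPa.
Initial effective stress: σ'_0 = σ_v − u = 94.875 − 51.503 = 43.372 kPa.
Stress increase at mid-clay by the 2:1 spreading method:
Δσ ≈ qD²/(D+z)² = 231×1.3²/(1.3+5.25)² = 9.0995 kPa
Final effective stress: σ'_f = σ'_0 + Δσ = 43.372 + 9.0995 = 52.471 kPa.
Normally consolidated clay, so the full stress increment lies on the virgin compression line:
S_c = C_c·H/(1+e₀)·log₁₀(σ'_f/σ'_0) = 0.29×5.5/(1+1.29)×log₁₀(52.471/43.372)
    = 0.69651 × 0.08271 = 0.05761 m

S_c ≈ 57.6 mm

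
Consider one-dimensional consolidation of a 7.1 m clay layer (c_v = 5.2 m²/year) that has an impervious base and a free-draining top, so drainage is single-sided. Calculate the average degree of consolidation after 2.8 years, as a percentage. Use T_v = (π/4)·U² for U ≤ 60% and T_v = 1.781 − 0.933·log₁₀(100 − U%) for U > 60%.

Drainage path length: H_d = H = 7.1 m (single drainage).
T_v = c_v·t/H_d² = 5.2×2.8/7.1² = 0.28883.
T_v = 0.28883 corresponds to the U > 60% branch:
U = 1 − 10^((1.781 − T_v)/0.933)/100 = 0.6025

U ≈ 60.3 %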